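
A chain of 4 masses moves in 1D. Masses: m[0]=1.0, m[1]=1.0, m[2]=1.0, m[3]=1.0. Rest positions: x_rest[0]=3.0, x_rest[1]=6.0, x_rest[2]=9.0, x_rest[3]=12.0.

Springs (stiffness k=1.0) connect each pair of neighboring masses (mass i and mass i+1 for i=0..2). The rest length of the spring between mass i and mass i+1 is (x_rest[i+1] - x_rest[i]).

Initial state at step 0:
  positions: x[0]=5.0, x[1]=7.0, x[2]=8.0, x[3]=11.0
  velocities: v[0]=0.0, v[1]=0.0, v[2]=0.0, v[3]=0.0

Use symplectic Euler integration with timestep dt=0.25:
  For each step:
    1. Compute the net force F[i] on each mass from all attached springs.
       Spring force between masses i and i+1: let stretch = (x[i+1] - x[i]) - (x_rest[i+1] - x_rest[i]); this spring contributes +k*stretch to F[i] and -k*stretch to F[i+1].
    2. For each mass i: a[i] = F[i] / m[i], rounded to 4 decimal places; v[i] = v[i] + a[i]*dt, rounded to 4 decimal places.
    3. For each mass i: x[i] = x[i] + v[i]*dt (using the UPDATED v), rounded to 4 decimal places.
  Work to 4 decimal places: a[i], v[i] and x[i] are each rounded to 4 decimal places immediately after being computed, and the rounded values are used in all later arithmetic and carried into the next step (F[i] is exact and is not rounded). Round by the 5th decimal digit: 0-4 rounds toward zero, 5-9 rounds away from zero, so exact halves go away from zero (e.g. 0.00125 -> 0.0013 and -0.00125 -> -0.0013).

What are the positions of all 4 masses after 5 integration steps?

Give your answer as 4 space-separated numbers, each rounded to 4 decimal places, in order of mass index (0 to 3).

Step 0: x=[5.0000 7.0000 8.0000 11.0000] v=[0.0000 0.0000 0.0000 0.0000]
Step 1: x=[4.9375 6.9375 8.1250 11.0000] v=[-0.2500 -0.2500 0.5000 0.0000]
Step 2: x=[4.8125 6.8242 8.3555 11.0078] v=[-0.5000 -0.4531 0.9219 0.0313]
Step 3: x=[4.6257 6.6809 8.6561 11.0374] v=[-0.7471 -0.5732 1.2022 0.1182]
Step 4: x=[4.3799 6.5326 8.9820 11.1056] v=[-0.9833 -0.5932 1.3037 0.2729]
Step 5: x=[4.0811 6.4029 9.2876 11.2286] v=[-1.1951 -0.5190 1.2223 0.4920]

Answer: 4.0811 6.4029 9.2876 11.2286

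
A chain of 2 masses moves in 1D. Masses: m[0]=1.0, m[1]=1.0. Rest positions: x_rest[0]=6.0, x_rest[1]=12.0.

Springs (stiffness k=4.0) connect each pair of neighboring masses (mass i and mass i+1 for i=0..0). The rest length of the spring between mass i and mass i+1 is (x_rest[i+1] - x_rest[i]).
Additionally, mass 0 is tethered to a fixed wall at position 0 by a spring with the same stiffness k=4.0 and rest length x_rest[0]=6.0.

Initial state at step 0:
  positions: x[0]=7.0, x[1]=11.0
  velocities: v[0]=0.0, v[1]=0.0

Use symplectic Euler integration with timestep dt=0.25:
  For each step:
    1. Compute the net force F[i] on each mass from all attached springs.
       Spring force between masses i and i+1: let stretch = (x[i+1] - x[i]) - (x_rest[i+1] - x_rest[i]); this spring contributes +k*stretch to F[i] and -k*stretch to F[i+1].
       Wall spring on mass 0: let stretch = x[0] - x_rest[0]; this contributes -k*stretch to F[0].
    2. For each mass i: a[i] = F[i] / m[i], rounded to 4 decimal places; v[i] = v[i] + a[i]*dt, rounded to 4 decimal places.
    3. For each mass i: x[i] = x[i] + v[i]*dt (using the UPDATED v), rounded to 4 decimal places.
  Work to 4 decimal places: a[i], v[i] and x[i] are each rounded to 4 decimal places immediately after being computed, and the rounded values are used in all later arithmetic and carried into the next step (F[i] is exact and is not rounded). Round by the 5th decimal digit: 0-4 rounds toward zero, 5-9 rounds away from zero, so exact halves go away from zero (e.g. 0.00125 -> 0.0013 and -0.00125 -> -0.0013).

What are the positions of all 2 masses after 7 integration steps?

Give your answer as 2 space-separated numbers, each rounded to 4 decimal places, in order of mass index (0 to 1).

Step 0: x=[7.0000 11.0000] v=[0.0000 0.0000]
Step 1: x=[6.2500 11.5000] v=[-3.0000 2.0000]
Step 2: x=[5.2500 12.1875] v=[-4.0000 2.7500]
Step 3: x=[4.6719 12.6406] v=[-2.3125 1.8125]
Step 4: x=[4.9180 12.6016] v=[0.9843 -0.1562]
Step 5: x=[5.8555 12.1417] v=[3.7499 -1.8398]
Step 6: x=[6.9007 11.6102] v=[4.1806 -2.1260]
Step 7: x=[7.3981 11.4013] v=[1.9894 -0.8355]

Answer: 7.3981 11.4013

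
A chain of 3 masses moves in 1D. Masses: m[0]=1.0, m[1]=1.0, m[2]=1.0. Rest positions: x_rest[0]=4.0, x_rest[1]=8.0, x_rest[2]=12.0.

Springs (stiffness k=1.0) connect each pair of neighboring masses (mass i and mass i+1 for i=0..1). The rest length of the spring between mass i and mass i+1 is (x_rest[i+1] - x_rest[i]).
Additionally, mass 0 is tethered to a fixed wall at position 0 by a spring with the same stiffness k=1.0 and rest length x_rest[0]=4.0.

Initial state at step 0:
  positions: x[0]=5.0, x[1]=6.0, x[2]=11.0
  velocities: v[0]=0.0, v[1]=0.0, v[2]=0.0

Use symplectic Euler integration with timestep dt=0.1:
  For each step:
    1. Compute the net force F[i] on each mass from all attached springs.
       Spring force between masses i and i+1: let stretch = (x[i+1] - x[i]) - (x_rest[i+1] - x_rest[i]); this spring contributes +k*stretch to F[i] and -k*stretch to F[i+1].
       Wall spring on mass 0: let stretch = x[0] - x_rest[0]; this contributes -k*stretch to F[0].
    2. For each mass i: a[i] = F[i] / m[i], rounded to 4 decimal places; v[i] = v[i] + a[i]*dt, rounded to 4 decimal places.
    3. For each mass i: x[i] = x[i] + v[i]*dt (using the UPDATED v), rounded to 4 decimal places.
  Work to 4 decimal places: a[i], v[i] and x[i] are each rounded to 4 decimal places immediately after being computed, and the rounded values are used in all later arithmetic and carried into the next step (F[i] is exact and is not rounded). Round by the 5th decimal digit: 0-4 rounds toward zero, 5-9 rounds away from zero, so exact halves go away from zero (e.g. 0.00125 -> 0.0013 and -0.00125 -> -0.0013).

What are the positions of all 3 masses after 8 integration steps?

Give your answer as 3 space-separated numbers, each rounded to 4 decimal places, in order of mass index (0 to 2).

Step 0: x=[5.0000 6.0000 11.0000] v=[0.0000 0.0000 0.0000]
Step 1: x=[4.9600 6.0400 10.9900] v=[-0.4000 0.4000 -0.1000]
Step 2: x=[4.8812 6.1187 10.9705] v=[-0.7880 0.7870 -0.1950]
Step 3: x=[4.7660 6.2335 10.9425] v=[-1.1524 1.1484 -0.2802]
Step 4: x=[4.6178 6.3808 10.9074] v=[-1.4823 1.4726 -0.3511]
Step 5: x=[4.4410 6.5557 10.8670] v=[-1.7678 1.7490 -0.4038]
Step 6: x=[4.2410 6.7526 10.8235] v=[-2.0004 1.9687 -0.4349]
Step 7: x=[4.0237 6.9651 10.7793] v=[-2.1733 2.1246 -0.4420]
Step 8: x=[3.7956 7.1863 10.7370] v=[-2.2815 2.2119 -0.4234]

Answer: 3.7956 7.1863 10.7370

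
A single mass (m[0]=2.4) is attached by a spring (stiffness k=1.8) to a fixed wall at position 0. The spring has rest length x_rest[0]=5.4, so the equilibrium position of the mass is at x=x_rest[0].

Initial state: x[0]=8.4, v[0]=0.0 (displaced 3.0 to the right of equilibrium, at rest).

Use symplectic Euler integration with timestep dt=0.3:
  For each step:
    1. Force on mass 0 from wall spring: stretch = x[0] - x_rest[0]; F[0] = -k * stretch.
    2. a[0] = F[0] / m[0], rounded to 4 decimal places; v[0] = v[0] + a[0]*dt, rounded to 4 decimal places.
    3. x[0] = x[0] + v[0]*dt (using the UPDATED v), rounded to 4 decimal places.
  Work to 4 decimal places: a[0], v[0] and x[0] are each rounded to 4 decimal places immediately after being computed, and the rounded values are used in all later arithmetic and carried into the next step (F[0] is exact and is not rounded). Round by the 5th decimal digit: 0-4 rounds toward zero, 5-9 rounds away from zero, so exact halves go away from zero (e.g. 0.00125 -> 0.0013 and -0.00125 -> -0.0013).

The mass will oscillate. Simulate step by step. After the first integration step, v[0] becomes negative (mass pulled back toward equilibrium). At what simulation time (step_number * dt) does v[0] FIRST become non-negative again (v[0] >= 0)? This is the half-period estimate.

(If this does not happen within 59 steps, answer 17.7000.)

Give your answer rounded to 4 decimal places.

Step 0: x=[8.4000] v=[0.0000]
Step 1: x=[8.1975] v=[-0.6750]
Step 2: x=[7.8062] v=[-1.3044]
Step 3: x=[7.2525] v=[-1.8458]
Step 4: x=[6.5737] v=[-2.2626]
Step 5: x=[5.8157] v=[-2.5267]
Step 6: x=[5.0296] v=[-2.6202]
Step 7: x=[4.2685] v=[-2.5369]
Step 8: x=[3.5838] v=[-2.2823]
Step 9: x=[3.0217] v=[-1.8736]
Step 10: x=[2.6202] v=[-1.3385]
Step 11: x=[2.4063] v=[-0.7130]
Step 12: x=[2.3945] v=[-0.0394]
Step 13: x=[2.5855] v=[0.6368]
First v>=0 after going negative at step 13, time=3.9000

Answer: 3.9000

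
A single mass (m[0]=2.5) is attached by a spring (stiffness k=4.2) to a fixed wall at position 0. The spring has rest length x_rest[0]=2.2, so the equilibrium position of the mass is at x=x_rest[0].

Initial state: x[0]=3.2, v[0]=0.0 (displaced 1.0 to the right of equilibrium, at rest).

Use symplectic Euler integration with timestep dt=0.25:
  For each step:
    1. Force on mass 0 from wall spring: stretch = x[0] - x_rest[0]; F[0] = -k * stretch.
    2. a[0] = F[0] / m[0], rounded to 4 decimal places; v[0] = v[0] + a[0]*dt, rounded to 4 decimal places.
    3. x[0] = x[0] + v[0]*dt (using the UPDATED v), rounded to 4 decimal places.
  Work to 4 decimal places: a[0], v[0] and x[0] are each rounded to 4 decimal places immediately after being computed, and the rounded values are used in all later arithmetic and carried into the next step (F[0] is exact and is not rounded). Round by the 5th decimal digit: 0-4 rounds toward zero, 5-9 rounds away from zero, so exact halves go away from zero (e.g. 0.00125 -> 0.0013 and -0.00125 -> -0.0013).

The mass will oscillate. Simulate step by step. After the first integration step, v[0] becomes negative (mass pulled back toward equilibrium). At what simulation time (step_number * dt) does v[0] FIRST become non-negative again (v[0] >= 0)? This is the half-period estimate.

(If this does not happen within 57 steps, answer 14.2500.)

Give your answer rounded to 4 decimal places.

Answer: 2.5000

Derivation:
Step 0: x=[3.2000] v=[0.0000]
Step 1: x=[3.0950] v=[-0.4200]
Step 2: x=[2.8960] v=[-0.7959]
Step 3: x=[2.6240] v=[-1.0882]
Step 4: x=[2.3074] v=[-1.2663]
Step 5: x=[1.9796] v=[-1.3114]
Step 6: x=[1.6749] v=[-1.2188]
Step 7: x=[1.4253] v=[-0.9983]
Step 8: x=[1.2571] v=[-0.6729]
Step 9: x=[1.1879] v=[-0.2769]
Step 10: x=[1.2250] v=[0.1482]
First v>=0 after going negative at step 10, time=2.5000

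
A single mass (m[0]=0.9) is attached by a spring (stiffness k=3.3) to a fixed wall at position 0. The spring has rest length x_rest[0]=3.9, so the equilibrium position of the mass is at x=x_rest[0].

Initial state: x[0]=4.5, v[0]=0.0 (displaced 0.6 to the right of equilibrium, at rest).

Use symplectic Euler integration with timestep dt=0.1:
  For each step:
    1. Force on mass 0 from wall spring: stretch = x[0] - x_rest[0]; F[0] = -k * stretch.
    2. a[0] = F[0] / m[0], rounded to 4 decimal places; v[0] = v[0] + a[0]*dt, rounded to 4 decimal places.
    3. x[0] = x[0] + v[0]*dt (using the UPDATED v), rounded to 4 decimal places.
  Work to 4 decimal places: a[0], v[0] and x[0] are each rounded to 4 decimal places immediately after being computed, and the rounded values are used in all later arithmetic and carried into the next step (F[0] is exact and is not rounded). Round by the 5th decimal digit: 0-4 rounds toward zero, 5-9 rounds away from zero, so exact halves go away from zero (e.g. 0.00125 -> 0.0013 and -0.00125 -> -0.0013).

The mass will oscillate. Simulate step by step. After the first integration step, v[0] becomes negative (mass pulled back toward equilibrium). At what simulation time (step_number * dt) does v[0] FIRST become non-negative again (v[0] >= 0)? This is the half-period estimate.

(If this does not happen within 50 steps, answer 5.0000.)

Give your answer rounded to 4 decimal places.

Step 0: x=[4.5000] v=[0.0000]
Step 1: x=[4.4780] v=[-0.2200]
Step 2: x=[4.4348] v=[-0.4319]
Step 3: x=[4.3720] v=[-0.6280]
Step 4: x=[4.2919] v=[-0.8011]
Step 5: x=[4.1974] v=[-0.9448]
Step 6: x=[4.0920] v=[-1.0539]
Step 7: x=[3.9796] v=[-1.1243]
Step 8: x=[3.8643] v=[-1.1535]
Step 9: x=[3.7503] v=[-1.1404]
Step 10: x=[3.6418] v=[-1.0855]
Step 11: x=[3.5427] v=[-0.9908]
Step 12: x=[3.4567] v=[-0.8598]
Step 13: x=[3.3870] v=[-0.6973]
Step 14: x=[3.3361] v=[-0.5092]
Step 15: x=[3.3059] v=[-0.3024]
Step 16: x=[3.2974] v=[-0.0846]
Step 17: x=[3.3110] v=[0.1364]
First v>=0 after going negative at step 17, time=1.7000

Answer: 1.7000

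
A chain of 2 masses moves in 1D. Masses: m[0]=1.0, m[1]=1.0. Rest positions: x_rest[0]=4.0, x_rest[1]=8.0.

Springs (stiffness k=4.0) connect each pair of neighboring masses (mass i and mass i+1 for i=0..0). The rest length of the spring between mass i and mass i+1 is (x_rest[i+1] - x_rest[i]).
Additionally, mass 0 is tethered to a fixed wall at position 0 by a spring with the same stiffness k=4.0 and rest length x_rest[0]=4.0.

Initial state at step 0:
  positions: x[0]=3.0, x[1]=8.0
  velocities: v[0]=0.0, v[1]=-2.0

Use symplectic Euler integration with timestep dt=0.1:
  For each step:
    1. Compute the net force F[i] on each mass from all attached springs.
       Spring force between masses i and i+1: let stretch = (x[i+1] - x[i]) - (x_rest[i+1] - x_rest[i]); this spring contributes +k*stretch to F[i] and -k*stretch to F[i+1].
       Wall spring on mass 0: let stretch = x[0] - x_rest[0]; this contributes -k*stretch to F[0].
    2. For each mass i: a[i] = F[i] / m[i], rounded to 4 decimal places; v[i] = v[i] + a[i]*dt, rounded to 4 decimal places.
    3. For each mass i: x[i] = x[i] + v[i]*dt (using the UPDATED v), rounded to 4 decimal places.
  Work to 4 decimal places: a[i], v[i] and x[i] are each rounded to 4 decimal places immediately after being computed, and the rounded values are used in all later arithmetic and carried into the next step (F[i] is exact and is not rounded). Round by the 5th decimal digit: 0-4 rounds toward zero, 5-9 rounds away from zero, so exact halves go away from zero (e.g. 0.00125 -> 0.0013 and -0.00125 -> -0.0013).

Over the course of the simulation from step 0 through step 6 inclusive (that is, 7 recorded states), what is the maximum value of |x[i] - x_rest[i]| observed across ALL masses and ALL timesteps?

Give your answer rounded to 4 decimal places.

Answer: 1.4982

Derivation:
Step 0: x=[3.0000 8.0000] v=[0.0000 -2.0000]
Step 1: x=[3.0800 7.7600] v=[0.8000 -2.4000]
Step 2: x=[3.2240 7.4928] v=[1.4400 -2.6720]
Step 3: x=[3.4098 7.2149] v=[1.8579 -2.7795]
Step 4: x=[3.6114 6.9448] v=[2.0160 -2.7015]
Step 5: x=[3.8019 6.7013] v=[1.9048 -2.4349]
Step 6: x=[3.9563 6.5018] v=[1.5438 -1.9947]
Max displacement = 1.4982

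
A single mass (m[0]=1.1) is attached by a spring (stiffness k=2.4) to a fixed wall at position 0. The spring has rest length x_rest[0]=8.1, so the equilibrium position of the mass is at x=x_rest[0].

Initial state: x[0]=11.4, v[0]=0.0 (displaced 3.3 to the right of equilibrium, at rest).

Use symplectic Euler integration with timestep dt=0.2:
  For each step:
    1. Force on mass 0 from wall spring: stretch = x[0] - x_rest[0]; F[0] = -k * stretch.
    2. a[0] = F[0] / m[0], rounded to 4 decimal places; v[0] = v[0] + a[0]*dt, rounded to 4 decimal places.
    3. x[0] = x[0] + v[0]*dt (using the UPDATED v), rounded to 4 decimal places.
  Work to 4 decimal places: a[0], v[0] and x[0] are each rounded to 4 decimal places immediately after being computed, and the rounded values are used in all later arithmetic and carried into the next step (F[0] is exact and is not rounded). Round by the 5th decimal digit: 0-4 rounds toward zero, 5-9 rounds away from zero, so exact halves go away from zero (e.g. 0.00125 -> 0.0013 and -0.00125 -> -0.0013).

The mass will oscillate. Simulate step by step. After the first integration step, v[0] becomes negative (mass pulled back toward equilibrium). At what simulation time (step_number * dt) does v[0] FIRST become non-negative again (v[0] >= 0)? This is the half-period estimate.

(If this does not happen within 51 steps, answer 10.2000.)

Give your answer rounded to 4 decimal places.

Answer: 2.2000

Derivation:
Step 0: x=[11.4000] v=[0.0000]
Step 1: x=[11.1120] v=[-1.4400]
Step 2: x=[10.5611] v=[-2.7543]
Step 3: x=[9.7955] v=[-3.8282]
Step 4: x=[8.8819] v=[-4.5681]
Step 5: x=[7.9000] v=[-4.9093]
Step 6: x=[6.9356] v=[-4.8220]
Step 7: x=[6.0728] v=[-4.3139]
Step 8: x=[5.3869] v=[-3.4293]
Step 9: x=[4.9378] v=[-2.2454]
Step 10: x=[4.7647] v=[-0.8655]
Step 11: x=[4.8827] v=[0.5899]
First v>=0 after going negative at step 11, time=2.2000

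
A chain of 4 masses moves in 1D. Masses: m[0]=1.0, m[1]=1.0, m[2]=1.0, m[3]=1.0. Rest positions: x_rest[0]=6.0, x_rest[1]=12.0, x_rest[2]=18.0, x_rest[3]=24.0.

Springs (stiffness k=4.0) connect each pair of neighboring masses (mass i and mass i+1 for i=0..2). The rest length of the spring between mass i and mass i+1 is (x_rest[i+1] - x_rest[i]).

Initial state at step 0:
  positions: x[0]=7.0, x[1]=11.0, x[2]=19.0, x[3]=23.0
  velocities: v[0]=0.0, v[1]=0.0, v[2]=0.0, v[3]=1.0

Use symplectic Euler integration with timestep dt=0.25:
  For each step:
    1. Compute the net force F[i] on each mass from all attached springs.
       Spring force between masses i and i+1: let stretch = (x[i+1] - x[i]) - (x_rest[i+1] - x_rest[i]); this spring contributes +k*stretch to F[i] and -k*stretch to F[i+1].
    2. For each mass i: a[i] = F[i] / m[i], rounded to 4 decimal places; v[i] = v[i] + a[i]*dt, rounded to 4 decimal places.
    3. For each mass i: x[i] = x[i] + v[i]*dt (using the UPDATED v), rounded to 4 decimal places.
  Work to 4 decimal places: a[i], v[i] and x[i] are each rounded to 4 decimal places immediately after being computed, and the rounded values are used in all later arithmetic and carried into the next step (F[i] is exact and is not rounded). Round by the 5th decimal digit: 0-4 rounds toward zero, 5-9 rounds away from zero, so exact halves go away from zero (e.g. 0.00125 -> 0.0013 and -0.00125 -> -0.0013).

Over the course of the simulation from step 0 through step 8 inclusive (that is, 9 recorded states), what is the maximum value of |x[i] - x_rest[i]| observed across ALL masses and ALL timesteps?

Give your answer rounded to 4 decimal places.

Answer: 2.1060

Derivation:
Step 0: x=[7.0000 11.0000 19.0000 23.0000] v=[0.0000 0.0000 0.0000 1.0000]
Step 1: x=[6.5000 12.0000 18.0000 23.7500] v=[-2.0000 4.0000 -4.0000 3.0000]
Step 2: x=[5.8750 13.1250 16.9375 24.5625] v=[-2.5000 4.5000 -4.2500 3.2500]
Step 3: x=[5.5625 13.3906 16.8281 24.9688] v=[-1.2500 1.0625 -0.4375 1.6250]
Step 4: x=[5.7070 12.5586 17.8945 24.8399] v=[0.5781 -3.3281 4.2657 -0.5157]
Step 5: x=[6.0644 11.3477 19.3633 24.4746] v=[1.4297 -4.8438 5.8752 -1.4611]
Step 6: x=[6.2427 10.8198 20.1060 24.3315] v=[0.7130 -2.1115 2.9709 -0.5724]
Step 7: x=[6.0652 11.4692 19.5836 24.6320] v=[-0.7099 2.5976 -2.0898 1.2021]
Step 8: x=[5.7387 12.7962 18.2947 25.1704] v=[-1.3059 5.3080 -5.1558 2.1537]
Max displacement = 2.1060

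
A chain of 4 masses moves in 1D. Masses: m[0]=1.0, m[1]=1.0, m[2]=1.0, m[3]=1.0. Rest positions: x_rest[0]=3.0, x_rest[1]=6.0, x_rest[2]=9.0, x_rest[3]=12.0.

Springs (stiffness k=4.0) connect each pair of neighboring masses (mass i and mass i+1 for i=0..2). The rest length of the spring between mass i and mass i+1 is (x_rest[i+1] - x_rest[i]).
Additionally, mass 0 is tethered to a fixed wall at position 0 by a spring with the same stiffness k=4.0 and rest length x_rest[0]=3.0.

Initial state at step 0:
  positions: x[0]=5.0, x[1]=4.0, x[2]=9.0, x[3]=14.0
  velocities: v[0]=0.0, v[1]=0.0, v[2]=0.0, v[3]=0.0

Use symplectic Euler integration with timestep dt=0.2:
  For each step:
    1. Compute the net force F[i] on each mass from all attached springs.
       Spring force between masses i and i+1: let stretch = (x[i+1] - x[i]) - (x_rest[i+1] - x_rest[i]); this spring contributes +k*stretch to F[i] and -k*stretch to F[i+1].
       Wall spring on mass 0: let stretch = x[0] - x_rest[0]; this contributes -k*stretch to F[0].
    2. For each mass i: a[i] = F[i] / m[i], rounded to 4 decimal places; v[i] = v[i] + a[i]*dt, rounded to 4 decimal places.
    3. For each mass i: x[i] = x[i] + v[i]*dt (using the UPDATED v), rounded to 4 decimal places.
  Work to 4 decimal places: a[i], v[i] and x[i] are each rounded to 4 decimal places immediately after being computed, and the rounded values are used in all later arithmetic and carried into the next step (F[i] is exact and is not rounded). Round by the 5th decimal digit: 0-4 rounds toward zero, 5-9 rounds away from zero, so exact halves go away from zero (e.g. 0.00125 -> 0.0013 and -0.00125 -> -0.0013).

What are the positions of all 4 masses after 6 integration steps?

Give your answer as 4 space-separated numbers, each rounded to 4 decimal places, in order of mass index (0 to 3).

Step 0: x=[5.0000 4.0000 9.0000 14.0000] v=[0.0000 0.0000 0.0000 0.0000]
Step 1: x=[4.0400 4.9600 9.0000 13.6800] v=[-4.8000 4.8000 0.0000 -1.6000]
Step 2: x=[2.5808 6.4192 9.1024 13.0912] v=[-7.2960 7.2960 0.5120 -2.9440]
Step 3: x=[1.3228 7.6936 9.4137 12.3442] v=[-6.2899 6.3718 1.5565 -3.7350]
Step 4: x=[0.8725 8.2238 9.9187 11.6083] v=[-2.2515 2.6512 2.5248 -3.6794]
Step 5: x=[1.4588 7.8490 10.4228 11.0821] v=[2.9315 -1.8739 2.5206 -2.6311]
Step 6: x=[2.8341 6.8636 10.6206 10.9304] v=[6.8766 -4.9270 0.9890 -0.7585]

Answer: 2.8341 6.8636 10.6206 10.9304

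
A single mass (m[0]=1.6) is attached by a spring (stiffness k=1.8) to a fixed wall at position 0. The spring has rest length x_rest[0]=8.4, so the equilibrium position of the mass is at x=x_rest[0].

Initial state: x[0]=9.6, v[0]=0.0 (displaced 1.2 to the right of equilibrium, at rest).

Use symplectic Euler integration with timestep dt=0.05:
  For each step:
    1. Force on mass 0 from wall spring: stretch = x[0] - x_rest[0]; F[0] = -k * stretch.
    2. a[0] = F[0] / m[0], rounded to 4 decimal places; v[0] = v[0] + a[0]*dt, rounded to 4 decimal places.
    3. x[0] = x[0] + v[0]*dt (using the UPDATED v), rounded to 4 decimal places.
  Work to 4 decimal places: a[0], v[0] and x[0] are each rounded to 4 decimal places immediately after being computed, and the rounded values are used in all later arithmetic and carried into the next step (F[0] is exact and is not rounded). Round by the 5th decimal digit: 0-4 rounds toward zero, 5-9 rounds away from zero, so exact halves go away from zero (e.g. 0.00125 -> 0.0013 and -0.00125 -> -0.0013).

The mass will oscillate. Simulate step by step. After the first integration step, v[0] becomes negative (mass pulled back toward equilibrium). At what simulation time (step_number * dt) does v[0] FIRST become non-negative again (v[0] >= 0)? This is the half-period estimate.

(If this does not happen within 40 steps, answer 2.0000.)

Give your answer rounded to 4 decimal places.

Step 0: x=[9.6000] v=[0.0000]
Step 1: x=[9.5966] v=[-0.0675]
Step 2: x=[9.5899] v=[-0.1348]
Step 3: x=[9.5798] v=[-0.2017]
Step 4: x=[9.5664] v=[-0.2681]
Step 5: x=[9.5497] v=[-0.3337]
Step 6: x=[9.5298] v=[-0.3984]
Step 7: x=[9.5067] v=[-0.4620]
Step 8: x=[9.4805] v=[-0.5243]
Step 9: x=[9.4512] v=[-0.5851]
Step 10: x=[9.4190] v=[-0.6442]
Step 11: x=[9.3839] v=[-0.7015]
Step 12: x=[9.3461] v=[-0.7568]
Step 13: x=[9.3056] v=[-0.8100]
Step 14: x=[9.2626] v=[-0.8609]
Step 15: x=[9.2171] v=[-0.9094]
Step 16: x=[9.1693] v=[-0.9554]
Step 17: x=[9.1194] v=[-0.9987]
Step 18: x=[9.0674] v=[-1.0392]
Step 19: x=[9.0136] v=[-1.0767]
Step 20: x=[8.9580] v=[-1.1112]
Step 21: x=[8.9009] v=[-1.1426]
Step 22: x=[8.8424] v=[-1.1708]
Step 23: x=[8.7826] v=[-1.1957]
Step 24: x=[8.7217] v=[-1.2172]
Step 25: x=[8.6599] v=[-1.2353]
Step 26: x=[8.5974] v=[-1.2499]
Step 27: x=[8.5344] v=[-1.2610]
Step 28: x=[8.4710] v=[-1.2686]
Step 29: x=[8.4074] v=[-1.2726]
Step 30: x=[8.3438] v=[-1.2730]
Step 31: x=[8.2803] v=[-1.2698]
Step 32: x=[8.2171] v=[-1.2631]
Step 33: x=[8.1545] v=[-1.2528]
Step 34: x=[8.0926] v=[-1.2390]
Step 35: x=[8.0315] v=[-1.2217]
Step 36: x=[7.9715] v=[-1.2010]
Step 37: x=[7.9127] v=[-1.1769]
Step 38: x=[7.8552] v=[-1.1495]
Step 39: x=[7.7993] v=[-1.1189]
Step 40: x=[7.7450] v=[-1.0851]
v[0] did not become non-negative within 40 steps; using fallback time=2.0000

Answer: 2.0000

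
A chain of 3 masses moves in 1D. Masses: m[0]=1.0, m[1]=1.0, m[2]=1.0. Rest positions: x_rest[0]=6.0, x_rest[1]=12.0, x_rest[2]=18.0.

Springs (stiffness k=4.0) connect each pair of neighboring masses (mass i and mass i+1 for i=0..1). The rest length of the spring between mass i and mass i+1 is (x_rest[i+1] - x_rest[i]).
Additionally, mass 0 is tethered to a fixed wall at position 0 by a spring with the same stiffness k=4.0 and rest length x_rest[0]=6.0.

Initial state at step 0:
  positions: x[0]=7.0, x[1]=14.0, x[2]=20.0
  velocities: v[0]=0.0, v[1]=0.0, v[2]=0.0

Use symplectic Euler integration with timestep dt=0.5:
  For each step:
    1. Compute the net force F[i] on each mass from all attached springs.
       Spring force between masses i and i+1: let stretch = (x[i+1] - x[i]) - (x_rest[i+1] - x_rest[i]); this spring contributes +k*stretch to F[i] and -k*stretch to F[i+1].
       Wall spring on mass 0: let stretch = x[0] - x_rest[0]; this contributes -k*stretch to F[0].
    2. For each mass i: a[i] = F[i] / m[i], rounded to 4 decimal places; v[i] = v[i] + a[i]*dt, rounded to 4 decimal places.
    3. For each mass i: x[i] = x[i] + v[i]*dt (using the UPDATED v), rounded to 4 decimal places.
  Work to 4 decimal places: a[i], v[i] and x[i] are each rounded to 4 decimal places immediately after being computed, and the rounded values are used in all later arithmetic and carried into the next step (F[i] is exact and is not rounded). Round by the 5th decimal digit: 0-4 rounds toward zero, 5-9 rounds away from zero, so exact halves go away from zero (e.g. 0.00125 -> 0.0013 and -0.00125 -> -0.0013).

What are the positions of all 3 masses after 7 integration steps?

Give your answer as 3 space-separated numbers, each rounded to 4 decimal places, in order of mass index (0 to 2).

Step 0: x=[7.0000 14.0000 20.0000] v=[0.0000 0.0000 0.0000]
Step 1: x=[7.0000 13.0000 20.0000] v=[0.0000 -2.0000 0.0000]
Step 2: x=[6.0000 13.0000 19.0000] v=[-2.0000 0.0000 -2.0000]
Step 3: x=[6.0000 12.0000 18.0000] v=[0.0000 -2.0000 -2.0000]
Step 4: x=[6.0000 11.0000 17.0000] v=[0.0000 -2.0000 -2.0000]
Step 5: x=[5.0000 11.0000 16.0000] v=[-2.0000 0.0000 -2.0000]
Step 6: x=[5.0000 10.0000 16.0000] v=[0.0000 -2.0000 0.0000]
Step 7: x=[5.0000 10.0000 16.0000] v=[0.0000 0.0000 0.0000]

Answer: 5.0000 10.0000 16.0000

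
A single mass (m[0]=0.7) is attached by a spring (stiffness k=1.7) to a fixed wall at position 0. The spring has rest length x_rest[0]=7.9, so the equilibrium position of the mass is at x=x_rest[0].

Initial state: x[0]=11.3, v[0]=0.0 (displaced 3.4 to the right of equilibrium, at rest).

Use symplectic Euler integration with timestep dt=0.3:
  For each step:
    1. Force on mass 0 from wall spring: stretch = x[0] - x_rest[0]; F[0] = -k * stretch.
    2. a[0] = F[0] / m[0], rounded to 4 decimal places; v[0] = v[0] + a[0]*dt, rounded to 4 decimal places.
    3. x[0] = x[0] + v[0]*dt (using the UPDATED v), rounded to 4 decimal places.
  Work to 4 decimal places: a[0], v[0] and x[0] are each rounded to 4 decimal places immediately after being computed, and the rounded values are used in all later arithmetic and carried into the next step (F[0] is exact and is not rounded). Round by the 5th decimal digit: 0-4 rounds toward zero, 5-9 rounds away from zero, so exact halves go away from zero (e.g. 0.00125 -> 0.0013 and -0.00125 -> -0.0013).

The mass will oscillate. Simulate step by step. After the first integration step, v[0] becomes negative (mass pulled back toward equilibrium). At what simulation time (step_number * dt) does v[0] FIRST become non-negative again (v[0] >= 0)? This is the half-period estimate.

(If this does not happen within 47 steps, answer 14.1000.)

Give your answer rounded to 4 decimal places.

Step 0: x=[11.3000] v=[0.0000]
Step 1: x=[10.5569] v=[-2.4771]
Step 2: x=[9.2330] v=[-4.4129]
Step 3: x=[7.6178] v=[-5.3841]
Step 4: x=[6.0643] v=[-5.1785]
Step 5: x=[4.9120] v=[-3.8411]
Step 6: x=[4.4128] v=[-1.6641]
Step 7: x=[4.6758] v=[0.8766]
First v>=0 after going negative at step 7, time=2.1000

Answer: 2.1000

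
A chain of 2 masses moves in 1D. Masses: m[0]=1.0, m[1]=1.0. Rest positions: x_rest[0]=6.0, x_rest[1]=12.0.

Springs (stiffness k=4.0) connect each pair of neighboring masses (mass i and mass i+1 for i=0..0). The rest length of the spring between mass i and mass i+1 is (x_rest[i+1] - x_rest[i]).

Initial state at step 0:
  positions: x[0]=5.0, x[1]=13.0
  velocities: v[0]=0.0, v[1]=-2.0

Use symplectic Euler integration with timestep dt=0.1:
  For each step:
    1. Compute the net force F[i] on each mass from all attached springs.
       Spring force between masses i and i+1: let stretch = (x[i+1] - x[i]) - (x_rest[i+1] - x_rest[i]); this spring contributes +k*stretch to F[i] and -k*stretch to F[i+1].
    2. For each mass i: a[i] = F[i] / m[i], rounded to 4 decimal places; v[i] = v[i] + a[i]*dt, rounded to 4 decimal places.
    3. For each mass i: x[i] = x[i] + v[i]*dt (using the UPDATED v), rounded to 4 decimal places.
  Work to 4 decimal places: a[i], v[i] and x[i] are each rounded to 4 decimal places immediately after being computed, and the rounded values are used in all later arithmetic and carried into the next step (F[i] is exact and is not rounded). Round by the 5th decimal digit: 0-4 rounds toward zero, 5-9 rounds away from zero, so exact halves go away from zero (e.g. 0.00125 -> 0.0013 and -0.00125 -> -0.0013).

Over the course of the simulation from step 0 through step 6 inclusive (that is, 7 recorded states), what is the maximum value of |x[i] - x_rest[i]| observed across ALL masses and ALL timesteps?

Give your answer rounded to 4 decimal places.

Step 0: x=[5.0000 13.0000] v=[0.0000 -2.0000]
Step 1: x=[5.0800 12.7200] v=[0.8000 -2.8000]
Step 2: x=[5.2256 12.3744] v=[1.4560 -3.4560]
Step 3: x=[5.4172 11.9829] v=[1.9155 -3.9155]
Step 4: x=[5.6314 11.5687] v=[2.1418 -4.1418]
Step 5: x=[5.8431 11.1570] v=[2.1167 -4.1167]
Step 6: x=[6.0273 10.7728] v=[1.8423 -3.8423]
Max displacement = 1.2272

Answer: 1.2272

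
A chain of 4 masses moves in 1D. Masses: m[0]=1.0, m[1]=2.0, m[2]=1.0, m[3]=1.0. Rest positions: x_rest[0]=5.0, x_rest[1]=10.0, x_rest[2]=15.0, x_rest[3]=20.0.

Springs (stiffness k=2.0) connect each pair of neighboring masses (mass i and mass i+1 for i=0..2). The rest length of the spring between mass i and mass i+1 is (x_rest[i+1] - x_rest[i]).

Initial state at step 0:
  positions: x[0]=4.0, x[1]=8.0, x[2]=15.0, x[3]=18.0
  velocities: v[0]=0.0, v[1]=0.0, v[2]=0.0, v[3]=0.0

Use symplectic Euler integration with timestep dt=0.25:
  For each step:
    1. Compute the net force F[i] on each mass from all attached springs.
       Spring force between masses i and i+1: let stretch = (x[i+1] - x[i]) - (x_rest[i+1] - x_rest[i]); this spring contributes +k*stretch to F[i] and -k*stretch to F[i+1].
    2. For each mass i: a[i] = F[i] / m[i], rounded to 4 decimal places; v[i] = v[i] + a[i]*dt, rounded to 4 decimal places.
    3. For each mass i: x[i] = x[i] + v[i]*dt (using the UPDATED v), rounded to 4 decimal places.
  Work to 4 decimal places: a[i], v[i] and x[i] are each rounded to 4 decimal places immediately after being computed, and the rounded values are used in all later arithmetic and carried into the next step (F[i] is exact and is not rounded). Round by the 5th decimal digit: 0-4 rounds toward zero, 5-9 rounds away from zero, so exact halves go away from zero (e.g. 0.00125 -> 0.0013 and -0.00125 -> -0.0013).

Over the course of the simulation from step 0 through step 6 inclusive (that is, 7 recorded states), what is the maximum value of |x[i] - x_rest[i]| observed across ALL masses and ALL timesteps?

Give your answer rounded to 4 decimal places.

Step 0: x=[4.0000 8.0000 15.0000 18.0000] v=[0.0000 0.0000 0.0000 0.0000]
Step 1: x=[3.8750 8.1875 14.5000 18.2500] v=[-0.5000 0.7500 -2.0000 1.0000]
Step 2: x=[3.6641 8.5000 13.6797 18.6563] v=[-0.8438 1.2500 -3.2813 1.6250]
Step 3: x=[3.4326 8.8340 12.8340 19.0655] v=[-0.9259 1.3360 -3.3829 1.6367]
Step 4: x=[3.2513 9.0804 12.2672 19.3208] v=[-0.7252 0.9857 -2.2672 1.0210]
Step 5: x=[3.1736 9.1617 12.1838 19.3194] v=[-0.3107 0.3251 -0.3338 -0.0058]
Step 6: x=[3.2195 9.0576 12.6146 19.0510] v=[0.1834 -0.4164 1.7230 -1.0736]
Max displacement = 2.8162

Answer: 2.8162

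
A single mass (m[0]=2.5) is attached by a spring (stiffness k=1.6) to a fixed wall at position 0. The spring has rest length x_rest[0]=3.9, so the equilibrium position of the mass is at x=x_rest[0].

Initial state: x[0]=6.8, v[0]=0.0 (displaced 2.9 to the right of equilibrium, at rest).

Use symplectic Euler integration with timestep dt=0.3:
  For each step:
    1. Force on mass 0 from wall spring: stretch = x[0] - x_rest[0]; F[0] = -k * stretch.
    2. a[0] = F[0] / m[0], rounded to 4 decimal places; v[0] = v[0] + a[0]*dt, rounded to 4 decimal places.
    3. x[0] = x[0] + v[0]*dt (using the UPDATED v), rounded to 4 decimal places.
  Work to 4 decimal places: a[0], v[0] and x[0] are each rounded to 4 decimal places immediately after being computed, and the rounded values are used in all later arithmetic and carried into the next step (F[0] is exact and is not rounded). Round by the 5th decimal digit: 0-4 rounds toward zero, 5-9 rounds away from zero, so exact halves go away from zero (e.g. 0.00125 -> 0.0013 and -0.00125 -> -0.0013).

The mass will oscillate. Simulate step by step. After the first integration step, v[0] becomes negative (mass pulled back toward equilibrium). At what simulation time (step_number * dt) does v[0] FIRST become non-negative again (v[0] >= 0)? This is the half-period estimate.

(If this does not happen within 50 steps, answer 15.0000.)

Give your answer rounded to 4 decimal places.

Answer: 4.2000

Derivation:
Step 0: x=[6.8000] v=[0.0000]
Step 1: x=[6.6330] v=[-0.5568]
Step 2: x=[6.3086] v=[-1.0815]
Step 3: x=[5.8454] v=[-1.5440]
Step 4: x=[5.2702] v=[-1.9175]
Step 5: x=[4.6160] v=[-2.1806]
Step 6: x=[3.9206] v=[-2.3181]
Step 7: x=[3.2240] v=[-2.3221]
Step 8: x=[2.5663] v=[-2.1923]
Step 9: x=[1.9854] v=[-1.9362]
Step 10: x=[1.5148] v=[-1.5686]
Step 11: x=[1.1816] v=[-1.1107]
Step 12: x=[1.0050] v=[-0.5888]
Step 13: x=[0.9951] v=[-0.0330]
Step 14: x=[1.1525] v=[0.5247]
First v>=0 after going negative at step 14, time=4.2000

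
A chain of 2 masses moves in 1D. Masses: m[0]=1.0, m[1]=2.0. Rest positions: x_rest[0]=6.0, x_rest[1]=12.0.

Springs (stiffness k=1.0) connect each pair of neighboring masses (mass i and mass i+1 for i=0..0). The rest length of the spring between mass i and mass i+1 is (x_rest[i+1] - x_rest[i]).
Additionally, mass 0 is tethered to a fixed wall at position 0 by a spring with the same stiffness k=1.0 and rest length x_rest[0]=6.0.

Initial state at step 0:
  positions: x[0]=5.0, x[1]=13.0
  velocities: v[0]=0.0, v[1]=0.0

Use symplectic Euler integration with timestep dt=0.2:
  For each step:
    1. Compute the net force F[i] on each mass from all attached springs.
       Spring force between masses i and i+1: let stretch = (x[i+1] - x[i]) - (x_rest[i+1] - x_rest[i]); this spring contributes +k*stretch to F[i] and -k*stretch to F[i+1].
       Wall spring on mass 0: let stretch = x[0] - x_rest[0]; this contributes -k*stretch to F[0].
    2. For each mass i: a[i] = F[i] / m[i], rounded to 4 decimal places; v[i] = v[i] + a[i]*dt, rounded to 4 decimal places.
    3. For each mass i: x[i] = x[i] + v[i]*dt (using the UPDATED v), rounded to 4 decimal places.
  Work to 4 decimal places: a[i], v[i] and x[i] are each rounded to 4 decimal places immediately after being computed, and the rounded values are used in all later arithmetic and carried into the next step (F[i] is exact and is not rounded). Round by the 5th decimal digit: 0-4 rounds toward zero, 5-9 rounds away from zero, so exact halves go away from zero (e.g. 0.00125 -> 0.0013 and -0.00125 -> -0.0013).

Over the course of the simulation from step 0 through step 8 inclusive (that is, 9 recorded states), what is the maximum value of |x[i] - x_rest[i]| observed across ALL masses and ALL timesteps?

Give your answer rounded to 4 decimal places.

Step 0: x=[5.0000 13.0000] v=[0.0000 0.0000]
Step 1: x=[5.1200 12.9600] v=[0.6000 -0.2000]
Step 2: x=[5.3488 12.8832] v=[1.1440 -0.3840]
Step 3: x=[5.6650 12.7757] v=[1.5811 -0.5374]
Step 4: x=[6.0390 12.6460] v=[1.8702 -0.6485]
Step 5: x=[6.4358 12.5042] v=[1.9838 -0.7092]
Step 6: x=[6.8179 12.3610] v=[1.9103 -0.7160]
Step 7: x=[7.1490 12.2269] v=[1.6553 -0.6703]
Step 8: x=[7.3972 12.1113] v=[1.2411 -0.5781]
Max displacement = 1.3972

Answer: 1.3972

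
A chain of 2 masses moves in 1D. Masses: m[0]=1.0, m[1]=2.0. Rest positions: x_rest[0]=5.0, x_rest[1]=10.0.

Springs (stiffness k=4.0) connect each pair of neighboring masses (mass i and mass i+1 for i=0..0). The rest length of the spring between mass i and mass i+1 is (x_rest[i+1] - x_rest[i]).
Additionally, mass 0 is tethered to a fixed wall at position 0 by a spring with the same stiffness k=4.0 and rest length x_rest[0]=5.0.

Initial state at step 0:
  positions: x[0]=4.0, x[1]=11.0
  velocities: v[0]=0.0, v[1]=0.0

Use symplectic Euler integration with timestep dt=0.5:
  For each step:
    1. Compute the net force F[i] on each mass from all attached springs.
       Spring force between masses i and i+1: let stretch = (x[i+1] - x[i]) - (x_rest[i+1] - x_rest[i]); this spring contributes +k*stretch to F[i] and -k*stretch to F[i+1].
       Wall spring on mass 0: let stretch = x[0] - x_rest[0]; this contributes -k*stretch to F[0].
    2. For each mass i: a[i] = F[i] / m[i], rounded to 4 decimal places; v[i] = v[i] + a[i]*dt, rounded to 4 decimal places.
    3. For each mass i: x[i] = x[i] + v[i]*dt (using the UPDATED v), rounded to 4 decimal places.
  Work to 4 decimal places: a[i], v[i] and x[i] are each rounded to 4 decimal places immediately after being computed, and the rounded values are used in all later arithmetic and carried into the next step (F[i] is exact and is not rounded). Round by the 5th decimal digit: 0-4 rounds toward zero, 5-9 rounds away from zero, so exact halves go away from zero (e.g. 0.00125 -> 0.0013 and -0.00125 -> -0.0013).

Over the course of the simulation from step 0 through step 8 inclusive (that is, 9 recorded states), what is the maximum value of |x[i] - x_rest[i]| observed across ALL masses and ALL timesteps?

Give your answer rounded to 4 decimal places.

Answer: 2.3125

Derivation:
Step 0: x=[4.0000 11.0000] v=[0.0000 0.0000]
Step 1: x=[7.0000 10.0000] v=[6.0000 -2.0000]
Step 2: x=[6.0000 10.0000] v=[-2.0000 0.0000]
Step 3: x=[3.0000 10.5000] v=[-6.0000 1.0000]
Step 4: x=[4.5000 9.7500] v=[3.0000 -1.5000]
Step 5: x=[6.7500 8.8750] v=[4.5000 -1.7500]
Step 6: x=[4.3750 9.4375] v=[-4.7500 1.1250]
Step 7: x=[2.6875 9.9688] v=[-3.3750 1.0625]
Step 8: x=[5.5938 9.3594] v=[5.8126 -1.2188]
Max displacement = 2.3125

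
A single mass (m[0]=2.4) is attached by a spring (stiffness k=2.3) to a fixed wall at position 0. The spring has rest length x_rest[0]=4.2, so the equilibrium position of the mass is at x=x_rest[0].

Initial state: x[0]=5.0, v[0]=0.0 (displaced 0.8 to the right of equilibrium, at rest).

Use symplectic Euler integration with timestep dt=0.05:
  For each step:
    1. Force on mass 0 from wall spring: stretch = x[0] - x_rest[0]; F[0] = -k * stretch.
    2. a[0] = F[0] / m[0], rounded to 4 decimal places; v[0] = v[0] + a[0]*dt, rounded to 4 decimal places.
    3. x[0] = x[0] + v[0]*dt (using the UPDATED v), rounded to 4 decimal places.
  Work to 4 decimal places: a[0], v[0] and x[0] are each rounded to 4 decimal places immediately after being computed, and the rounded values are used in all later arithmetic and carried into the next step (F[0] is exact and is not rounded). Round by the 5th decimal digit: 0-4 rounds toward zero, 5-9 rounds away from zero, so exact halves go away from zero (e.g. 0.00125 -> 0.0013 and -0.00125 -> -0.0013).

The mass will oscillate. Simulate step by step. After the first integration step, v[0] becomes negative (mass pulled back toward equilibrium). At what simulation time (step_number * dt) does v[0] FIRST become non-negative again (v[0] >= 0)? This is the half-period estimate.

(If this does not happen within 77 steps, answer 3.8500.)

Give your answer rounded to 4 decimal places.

Step 0: x=[5.0000] v=[0.0000]
Step 1: x=[4.9981] v=[-0.0383]
Step 2: x=[4.9943] v=[-0.0765]
Step 3: x=[4.9886] v=[-0.1146]
Step 4: x=[4.9810] v=[-0.1524]
Step 5: x=[4.9715] v=[-0.1898]
Step 6: x=[4.9602] v=[-0.2268]
Step 7: x=[4.9470] v=[-0.2632]
Step 8: x=[4.9321] v=[-0.2990]
Step 9: x=[4.9154] v=[-0.3341]
Step 10: x=[4.8970] v=[-0.3684]
Step 11: x=[4.8769] v=[-0.4018]
Step 12: x=[4.8552] v=[-0.4342]
Step 13: x=[4.8319] v=[-0.4656]
Step 14: x=[4.8071] v=[-0.4959]
Step 15: x=[4.7809] v=[-0.5250]
Step 16: x=[4.7533] v=[-0.5528]
Step 17: x=[4.7243] v=[-0.5793]
Step 18: x=[4.6941] v=[-0.6044]
Step 19: x=[4.6627] v=[-0.6281]
Step 20: x=[4.6302] v=[-0.6503]
Step 21: x=[4.5967] v=[-0.6709]
Step 22: x=[4.5622] v=[-0.6899]
Step 23: x=[4.5268] v=[-0.7073]
Step 24: x=[4.4907] v=[-0.7230]
Step 25: x=[4.4539] v=[-0.7369]
Step 26: x=[4.4164] v=[-0.7491]
Step 27: x=[4.3784] v=[-0.7595]
Step 28: x=[4.3400] v=[-0.7681]
Step 29: x=[4.3013] v=[-0.7748]
Step 30: x=[4.2623] v=[-0.7797]
Step 31: x=[4.2232] v=[-0.7827]
Step 32: x=[4.1840] v=[-0.7838]
Step 33: x=[4.1449] v=[-0.7830]
Step 34: x=[4.1059] v=[-0.7804]
Step 35: x=[4.0671] v=[-0.7759]
Step 36: x=[4.0286] v=[-0.7695]
Step 37: x=[3.9905] v=[-0.7613]
Step 38: x=[3.9529] v=[-0.7513]
Step 39: x=[3.9159] v=[-0.7395]
Step 40: x=[3.8796] v=[-0.7259]
Step 41: x=[3.8441] v=[-0.7105]
Step 42: x=[3.8094] v=[-0.6934]
Step 43: x=[3.7757] v=[-0.6747]
Step 44: x=[3.7430] v=[-0.6544]
Step 45: x=[3.7114] v=[-0.6325]
Step 46: x=[3.6809] v=[-0.6091]
Step 47: x=[3.6517] v=[-0.5842]
Step 48: x=[3.6238] v=[-0.5579]
Step 49: x=[3.5973] v=[-0.5303]
Step 50: x=[3.5722] v=[-0.5014]
Step 51: x=[3.5486] v=[-0.4713]
Step 52: x=[3.5266] v=[-0.4401]
Step 53: x=[3.5062] v=[-0.4078]
Step 54: x=[3.4875] v=[-0.3746]
Step 55: x=[3.4705] v=[-0.3405]
Step 56: x=[3.4552] v=[-0.3055]
Step 57: x=[3.4417] v=[-0.2698]
Step 58: x=[3.4300] v=[-0.2335]
Step 59: x=[3.4202] v=[-0.1966]
Step 60: x=[3.4122] v=[-0.1592]
Step 61: x=[3.4061] v=[-0.1215]
Step 62: x=[3.4019] v=[-0.0835]
Step 63: x=[3.3996] v=[-0.0453]
Step 64: x=[3.3993] v=[-0.0069]
Step 65: x=[3.4009] v=[0.0315]
First v>=0 after going negative at step 65, time=3.2500

Answer: 3.2500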